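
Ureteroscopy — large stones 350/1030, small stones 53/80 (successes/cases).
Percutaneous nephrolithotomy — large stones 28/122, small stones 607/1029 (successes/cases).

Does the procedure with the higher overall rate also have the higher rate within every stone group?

No

Large stones: ureteroscopy 350/1030 = 34.0%, percutaneous nephrolithotomy 28/122 = 23.0% → ureteroscopy
Small stones: ureteroscopy 53/80 = 66.2%, percutaneous nephrolithotomy 607/1029 = 59.0% → ureteroscopy
Overall: ureteroscopy 403/1110 = 36.3%, percutaneous nephrolithotomy 635/1151 = 55.2% → percutaneous nephrolithotomy
Ureteroscopy wins each stone group but percutaneous nephrolithotomy wins overall — the comparison reverses. Ureteroscopy's cases skew toward large stones, which has a lower base rate.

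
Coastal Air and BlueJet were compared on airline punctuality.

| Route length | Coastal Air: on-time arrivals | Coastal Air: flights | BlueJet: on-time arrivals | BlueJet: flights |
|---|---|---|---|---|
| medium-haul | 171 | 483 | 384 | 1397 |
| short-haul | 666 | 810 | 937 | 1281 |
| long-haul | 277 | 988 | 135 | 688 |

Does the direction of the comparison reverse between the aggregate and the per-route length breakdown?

Medium-haul: Coastal Air 171/483 = 35.4%, BlueJet 384/1397 = 27.5% → Coastal Air
Short-haul: Coastal Air 666/810 = 82.2%, BlueJet 937/1281 = 73.1% → Coastal Air
Long-haul: Coastal Air 277/988 = 28.0%, BlueJet 135/688 = 19.6% → Coastal Air
Overall: Coastal Air 1114/2281 = 48.8%, BlueJet 1456/3366 = 43.3% → Coastal Air
Coastal Air wins overall and in every route group — no reversal.

No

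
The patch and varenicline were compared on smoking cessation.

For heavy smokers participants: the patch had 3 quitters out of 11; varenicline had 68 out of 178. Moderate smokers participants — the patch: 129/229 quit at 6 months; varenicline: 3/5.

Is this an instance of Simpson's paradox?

Yes

Heavy smokers: the patch 3/11 = 27.3%, varenicline 68/178 = 38.2% → varenicline
Moderate smokers: the patch 129/229 = 56.3%, varenicline 3/5 = 60.0% → varenicline
Overall: the patch 132/240 = 55.0%, varenicline 71/183 = 38.8% → the patch
Varenicline wins each dependence group but the patch wins overall — the comparison reverses. Varenicline's participants skew toward heavy smokers, which has a lower base rate.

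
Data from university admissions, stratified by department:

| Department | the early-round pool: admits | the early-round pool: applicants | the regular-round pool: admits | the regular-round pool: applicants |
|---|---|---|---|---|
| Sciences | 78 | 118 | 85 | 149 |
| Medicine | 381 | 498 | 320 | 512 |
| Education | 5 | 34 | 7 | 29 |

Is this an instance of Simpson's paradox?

No

Sciences: the early-round pool 78/118 = 66.1%, the regular-round pool 85/149 = 57.0% → the early-round pool
Medicine: the early-round pool 381/498 = 76.5%, the regular-round pool 320/512 = 62.5% → the early-round pool
Education: the early-round pool 5/34 = 14.7%, the regular-round pool 7/29 = 24.1% → the regular-round pool
Overall: the early-round pool 464/650 = 71.4%, the regular-round pool 412/690 = 59.7% → the early-round pool
Neither sweeps: the early-round pool wins 2 of 3 groups, the regular-round pool wins 1. The early-round pool wins overall but not every group — no Simpson reversal.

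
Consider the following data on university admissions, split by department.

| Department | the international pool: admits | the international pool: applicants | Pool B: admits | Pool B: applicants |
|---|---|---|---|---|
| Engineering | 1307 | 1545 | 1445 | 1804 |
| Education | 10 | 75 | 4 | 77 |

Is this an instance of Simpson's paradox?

Engineering: the international pool 1307/1545 = 84.6%, Pool B 1445/1804 = 80.1% → the international pool
Education: the international pool 10/75 = 13.3%, Pool B 4/77 = 5.2% → the international pool
Overall: the international pool 1317/1620 = 81.3%, Pool B 1449/1881 = 77.0% → the international pool
The international pool wins overall and in every department group — no reversal.

No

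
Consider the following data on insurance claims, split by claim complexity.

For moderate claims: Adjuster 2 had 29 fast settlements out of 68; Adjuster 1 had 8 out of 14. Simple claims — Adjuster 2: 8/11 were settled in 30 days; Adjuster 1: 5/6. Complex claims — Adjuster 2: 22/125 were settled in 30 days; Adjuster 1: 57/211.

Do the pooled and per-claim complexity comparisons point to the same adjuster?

Yes

Moderate: Adjuster 2 29/68 = 42.6%, Adjuster 1 8/14 = 57.1% → Adjuster 1
Simple: Adjuster 2 8/11 = 72.7%, Adjuster 1 5/6 = 83.3% → Adjuster 1
Complex: Adjuster 2 22/125 = 17.6%, Adjuster 1 57/211 = 27.0% → Adjuster 1
Overall: Adjuster 2 59/204 = 28.9%, Adjuster 1 70/231 = 30.3% → Adjuster 1
Adjuster 1 wins overall and in every claim group — no reversal.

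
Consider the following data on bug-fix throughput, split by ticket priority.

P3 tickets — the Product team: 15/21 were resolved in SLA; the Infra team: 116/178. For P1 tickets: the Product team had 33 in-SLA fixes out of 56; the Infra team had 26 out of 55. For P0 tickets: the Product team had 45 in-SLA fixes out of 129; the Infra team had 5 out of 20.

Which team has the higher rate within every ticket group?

the Product team

P3: the Product team 15/21 = 71.4%, the Infra team 116/178 = 65.2% → the Product team
P1: the Product team 33/56 = 58.9%, the Infra team 26/55 = 47.3% → the Product team
P0: the Product team 45/129 = 34.9%, the Infra team 5/20 = 25.0% → the Product team
The Product team has the higher rate in all 3 groups.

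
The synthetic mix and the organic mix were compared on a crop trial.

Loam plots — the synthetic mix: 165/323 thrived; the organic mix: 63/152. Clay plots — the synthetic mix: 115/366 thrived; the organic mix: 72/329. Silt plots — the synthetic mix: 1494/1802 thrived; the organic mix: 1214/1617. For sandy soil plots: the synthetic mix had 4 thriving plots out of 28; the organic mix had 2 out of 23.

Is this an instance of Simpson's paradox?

No

Loam: the synthetic mix 165/323 = 51.1%, the organic mix 63/152 = 41.4% → the synthetic mix
Clay: the synthetic mix 115/366 = 31.4%, the organic mix 72/329 = 21.9% → the synthetic mix
Silt: the synthetic mix 1494/1802 = 82.9%, the organic mix 1214/1617 = 75.1% → the synthetic mix
Sandy soil: the synthetic mix 4/28 = 14.3%, the organic mix 2/23 = 8.7% → the synthetic mix
Overall: the synthetic mix 1778/2519 = 70.6%, the organic mix 1351/2121 = 63.7% → the synthetic mix
The synthetic mix wins overall and in every soil group — no reversal.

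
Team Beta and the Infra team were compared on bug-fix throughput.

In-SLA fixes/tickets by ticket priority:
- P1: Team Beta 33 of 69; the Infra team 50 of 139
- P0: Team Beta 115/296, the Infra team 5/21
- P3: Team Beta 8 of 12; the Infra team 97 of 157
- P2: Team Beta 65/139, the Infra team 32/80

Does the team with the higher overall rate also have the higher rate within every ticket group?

No

P1: Team Beta 33/69 = 47.8%, the Infra team 50/139 = 36.0% → Team Beta
P0: Team Beta 115/296 = 38.9%, the Infra team 5/21 = 23.8% → Team Beta
P3: Team Beta 8/12 = 66.7%, the Infra team 97/157 = 61.8% → Team Beta
P2: Team Beta 65/139 = 46.8%, the Infra team 32/80 = 40.0% → Team Beta
Overall: Team Beta 221/516 = 42.8%, the Infra team 184/397 = 46.3% → the Infra team
Team Beta wins each ticket group but the Infra team wins overall — the comparison reverses. Team Beta's tickets skew toward P0, which has a lower base rate.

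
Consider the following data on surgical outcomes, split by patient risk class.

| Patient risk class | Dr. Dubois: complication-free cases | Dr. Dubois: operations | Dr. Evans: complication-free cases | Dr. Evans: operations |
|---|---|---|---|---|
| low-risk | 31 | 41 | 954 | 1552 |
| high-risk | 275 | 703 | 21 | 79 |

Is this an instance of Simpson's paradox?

Yes

Low-risk: Dr. Dubois 31/41 = 75.6%, Dr. Evans 954/1552 = 61.5% → Dr. Dubois
High-risk: Dr. Dubois 275/703 = 39.1%, Dr. Evans 21/79 = 26.6% → Dr. Dubois
Overall: Dr. Dubois 306/744 = 41.1%, Dr. Evans 975/1631 = 59.8% → Dr. Evans
Dr. Dubois wins each patient risk group but Dr. Evans wins overall — the comparison reverses. Dr. Dubois's operations skew toward high-risk, which has a lower base rate.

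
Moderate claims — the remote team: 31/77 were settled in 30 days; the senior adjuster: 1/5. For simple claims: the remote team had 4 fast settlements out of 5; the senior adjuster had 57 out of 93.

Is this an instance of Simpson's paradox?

Moderate: the remote team 31/77 = 40.3%, the senior adjuster 1/5 = 20.0% → the remote team
Simple: the remote team 4/5 = 80.0%, the senior adjuster 57/93 = 61.3% → the remote team
Overall: the remote team 35/82 = 42.7%, the senior adjuster 58/98 = 59.2% → the senior adjuster
The remote team wins each claim group but the senior adjuster wins overall — the comparison reverses. The remote team's claims skew toward moderate, which has a lower base rate.

Yes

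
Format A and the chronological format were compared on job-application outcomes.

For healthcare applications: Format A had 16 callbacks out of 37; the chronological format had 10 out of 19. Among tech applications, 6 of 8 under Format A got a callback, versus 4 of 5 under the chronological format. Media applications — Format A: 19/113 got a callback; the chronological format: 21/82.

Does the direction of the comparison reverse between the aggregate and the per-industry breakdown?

Healthcare: Format A 16/37 = 43.2%, the chronological format 10/19 = 52.6% → the chronological format
Tech: Format A 6/8 = 75.0%, the chronological format 4/5 = 80.0% → the chronological format
Media: Format A 19/113 = 16.8%, the chronological format 21/82 = 25.6% → the chronological format
Overall: Format A 41/158 = 25.9%, the chronological format 35/106 = 33.0% → the chronological format
The chronological format wins overall and in every industry group — no reversal.

No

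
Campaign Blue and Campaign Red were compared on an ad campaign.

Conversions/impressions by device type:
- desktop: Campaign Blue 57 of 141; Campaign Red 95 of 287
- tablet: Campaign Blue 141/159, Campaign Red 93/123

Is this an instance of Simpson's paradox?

No

Desktop: Campaign Blue 57/141 = 40.4%, Campaign Red 95/287 = 33.1% → Campaign Blue
Tablet: Campaign Blue 141/159 = 88.7%, Campaign Red 93/123 = 75.6% → Campaign Blue
Overall: Campaign Blue 198/300 = 66.0%, Campaign Red 188/410 = 45.9% → Campaign Blue
Campaign Blue wins overall and in every device group — no reversal.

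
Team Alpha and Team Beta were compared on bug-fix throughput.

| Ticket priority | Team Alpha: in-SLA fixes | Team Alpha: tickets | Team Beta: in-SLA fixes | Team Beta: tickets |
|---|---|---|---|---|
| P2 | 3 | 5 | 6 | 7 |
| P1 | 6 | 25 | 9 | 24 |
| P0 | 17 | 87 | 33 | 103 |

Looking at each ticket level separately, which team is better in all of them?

Team Beta

P2: Team Alpha 3/5 = 60.0%, Team Beta 6/7 = 85.7% → Team Beta
P1: Team Alpha 6/25 = 24.0%, Team Beta 9/24 = 37.5% → Team Beta
P0: Team Alpha 17/87 = 19.5%, Team Beta 33/103 = 32.0% → Team Beta
Team Beta has the higher rate in all 3 groups.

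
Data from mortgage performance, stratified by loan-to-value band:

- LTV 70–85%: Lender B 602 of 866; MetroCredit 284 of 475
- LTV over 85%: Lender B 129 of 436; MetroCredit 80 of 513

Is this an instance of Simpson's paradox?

No

LTV 70–85%: Lender B 602/866 = 69.5%, MetroCredit 284/475 = 59.8% → Lender B
LTV over 85%: Lender B 129/436 = 29.6%, MetroCredit 80/513 = 15.6% → Lender B
Overall: Lender B 731/1302 = 56.1%, MetroCredit 364/988 = 36.8% → Lender B
Lender B wins overall and in every loan-to-value group — no reversal.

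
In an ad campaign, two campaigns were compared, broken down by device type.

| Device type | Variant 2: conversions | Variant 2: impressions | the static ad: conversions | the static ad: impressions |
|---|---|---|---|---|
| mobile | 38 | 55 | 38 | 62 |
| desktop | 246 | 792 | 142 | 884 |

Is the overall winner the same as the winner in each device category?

Yes

Mobile: Variant 2 38/55 = 69.1%, the static ad 38/62 = 61.3% → Variant 2
Desktop: Variant 2 246/792 = 31.1%, the static ad 142/884 = 16.1% → Variant 2
Overall: Variant 2 284/847 = 33.5%, the static ad 180/946 = 19.0% → Variant 2
Variant 2 wins overall and in every device group — no reversal.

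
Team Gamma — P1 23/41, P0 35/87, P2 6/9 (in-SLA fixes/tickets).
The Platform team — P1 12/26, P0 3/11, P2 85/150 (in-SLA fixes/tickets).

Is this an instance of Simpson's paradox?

Yes

P1: Team Gamma 23/41 = 56.1%, the Platform team 12/26 = 46.2% → Team Gamma
P0: Team Gamma 35/87 = 40.2%, the Platform team 3/11 = 27.3% → Team Gamma
P2: Team Gamma 6/9 = 66.7%, the Platform team 85/150 = 56.7% → Team Gamma
Overall: Team Gamma 64/137 = 46.7%, the Platform team 100/187 = 53.5% → the Platform team
Team Gamma wins each ticket group but the Platform team wins overall — the comparison reverses. Team Gamma's tickets skew toward P0, which has a lower base rate.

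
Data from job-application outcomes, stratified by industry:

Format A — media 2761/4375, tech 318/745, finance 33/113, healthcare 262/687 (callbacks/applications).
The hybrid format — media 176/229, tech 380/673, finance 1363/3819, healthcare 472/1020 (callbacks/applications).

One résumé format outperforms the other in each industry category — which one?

Media: Format A 2761/4375 = 63.1%, the hybrid format 176/229 = 76.9% → the hybrid format
Tech: Format A 318/745 = 42.7%, the hybrid format 380/673 = 56.5% → the hybrid format
Finance: Format A 33/113 = 29.2%, the hybrid format 1363/3819 = 35.7% → the hybrid format
Healthcare: Format A 262/687 = 38.1%, the hybrid format 472/1020 = 46.3% → the hybrid format
The hybrid format has the higher rate in all 4 groups.

the hybrid format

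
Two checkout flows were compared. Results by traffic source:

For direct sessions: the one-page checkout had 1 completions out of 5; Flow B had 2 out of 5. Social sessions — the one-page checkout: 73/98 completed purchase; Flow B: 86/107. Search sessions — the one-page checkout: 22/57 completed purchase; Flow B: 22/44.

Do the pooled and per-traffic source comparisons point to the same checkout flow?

Yes

Direct: the one-page checkout 1/5 = 20.0%, Flow B 2/5 = 40.0% → Flow B
Social: the one-page checkout 73/98 = 74.5%, Flow B 86/107 = 80.4% → Flow B
Search: the one-page checkout 22/57 = 38.6%, Flow B 22/44 = 50.0% → Flow B
Overall: the one-page checkout 96/160 = 60.0%, Flow B 110/156 = 70.5% → Flow B
Flow B wins overall and in every traffic group — no reversal.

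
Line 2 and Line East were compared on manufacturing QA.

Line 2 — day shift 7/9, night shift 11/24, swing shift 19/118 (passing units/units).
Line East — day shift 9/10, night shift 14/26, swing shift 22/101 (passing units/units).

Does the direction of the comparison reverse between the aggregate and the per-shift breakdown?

No

Day shift: Line 2 7/9 = 77.8%, Line East 9/10 = 90.0% → Line East
Night shift: Line 2 11/24 = 45.8%, Line East 14/26 = 53.8% → Line East
Swing shift: Line 2 19/118 = 16.1%, Line East 22/101 = 21.8% → Line East
Overall: Line 2 37/151 = 24.5%, Line East 45/137 = 32.8% → Line East
Line East wins overall and in every shift group — no reversal.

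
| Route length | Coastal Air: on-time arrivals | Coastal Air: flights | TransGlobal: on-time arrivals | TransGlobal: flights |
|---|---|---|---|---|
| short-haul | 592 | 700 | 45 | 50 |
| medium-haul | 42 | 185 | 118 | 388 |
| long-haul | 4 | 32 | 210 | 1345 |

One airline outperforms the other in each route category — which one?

Short-haul: Coastal Air 592/700 = 84.6%, TransGlobal 45/50 = 90.0% → TransGlobal
Medium-haul: Coastal Air 42/185 = 22.7%, TransGlobal 118/388 = 30.4% → TransGlobal
Long-haul: Coastal Air 4/32 = 12.5%, TransGlobal 210/1345 = 15.6% → TransGlobal
TransGlobal has the higher rate in all 3 groups.

TransGlobal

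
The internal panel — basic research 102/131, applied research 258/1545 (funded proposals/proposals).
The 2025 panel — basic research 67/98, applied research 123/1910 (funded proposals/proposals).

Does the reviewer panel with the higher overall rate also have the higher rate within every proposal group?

Basic research: the internal panel 102/131 = 77.9%, the 2025 panel 67/98 = 68.4% → the internal panel
Applied research: the internal panel 258/1545 = 16.7%, the 2025 panel 123/1910 = 6.4% → the internal panel
Overall: the internal panel 360/1676 = 21.5%, the 2025 panel 190/2008 = 9.5% → the internal panel
The internal panel wins overall and in every proposal group — no reversal.

Yes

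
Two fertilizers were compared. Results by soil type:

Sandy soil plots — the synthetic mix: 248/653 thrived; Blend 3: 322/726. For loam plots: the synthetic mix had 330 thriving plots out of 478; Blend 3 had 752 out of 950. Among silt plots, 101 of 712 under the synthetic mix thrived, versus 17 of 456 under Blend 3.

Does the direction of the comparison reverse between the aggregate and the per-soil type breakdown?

Sandy soil: the synthetic mix 248/653 = 38.0%, Blend 3 322/726 = 44.4% → Blend 3
Loam: the synthetic mix 330/478 = 69.0%, Blend 3 752/950 = 79.2% → Blend 3
Silt: the synthetic mix 101/712 = 14.2%, Blend 3 17/456 = 3.7% → the synthetic mix
Overall: the synthetic mix 679/1843 = 36.8%, Blend 3 1091/2132 = 51.2% → Blend 3
Neither sweeps: the synthetic mix wins 1 of 3 groups, Blend 3 wins 2. Blend 3 wins overall but not every group — no Simpson reversal.

No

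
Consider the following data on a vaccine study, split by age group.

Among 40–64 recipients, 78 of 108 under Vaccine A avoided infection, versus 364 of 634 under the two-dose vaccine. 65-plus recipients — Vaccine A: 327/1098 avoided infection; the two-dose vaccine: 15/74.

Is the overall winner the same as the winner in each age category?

40–64: Vaccine A 78/108 = 72.2%, the two-dose vaccine 364/634 = 57.4% → Vaccine A
65-plus: Vaccine A 327/1098 = 29.8%, the two-dose vaccine 15/74 = 20.3% → Vaccine A
Overall: Vaccine A 405/1206 = 33.6%, the two-dose vaccine 379/708 = 53.5% → the two-dose vaccine
Vaccine A wins each age group but the two-dose vaccine wins overall — the comparison reverses. Vaccine A's recipients skew toward 65-plus, which has a lower base rate.

No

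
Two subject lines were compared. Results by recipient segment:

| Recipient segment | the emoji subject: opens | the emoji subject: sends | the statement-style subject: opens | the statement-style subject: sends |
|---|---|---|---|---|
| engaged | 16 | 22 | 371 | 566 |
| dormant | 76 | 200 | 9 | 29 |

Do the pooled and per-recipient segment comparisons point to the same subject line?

No

Engaged: the emoji subject 16/22 = 72.7%, the statement-style subject 371/566 = 65.5% → the emoji subject
Dormant: the emoji subject 76/200 = 38.0%, the statement-style subject 9/29 = 31.0% → the emoji subject
Overall: the emoji subject 92/222 = 41.4%, the statement-style subject 380/595 = 63.9% → the statement-style subject
The emoji subject wins each recipient group but the statement-style subject wins overall — the comparison reverses. The emoji subject's sends skew toward dormant, which has a lower base rate.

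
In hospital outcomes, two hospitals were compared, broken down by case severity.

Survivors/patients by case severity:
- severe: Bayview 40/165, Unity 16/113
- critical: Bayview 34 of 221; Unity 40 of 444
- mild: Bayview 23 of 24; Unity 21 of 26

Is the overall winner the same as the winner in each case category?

Severe: Bayview 40/165 = 24.2%, Unity 16/113 = 14.2% → Bayview
Critical: Bayview 34/221 = 15.4%, Unity 40/444 = 9.0% → Bayview
Mild: Bayview 23/24 = 95.8%, Unity 21/26 = 80.8% → Bayview
Overall: Bayview 97/410 = 23.7%, Unity 77/583 = 13.2% → Bayview
Bayview wins overall and in every case group — no reversal.

Yes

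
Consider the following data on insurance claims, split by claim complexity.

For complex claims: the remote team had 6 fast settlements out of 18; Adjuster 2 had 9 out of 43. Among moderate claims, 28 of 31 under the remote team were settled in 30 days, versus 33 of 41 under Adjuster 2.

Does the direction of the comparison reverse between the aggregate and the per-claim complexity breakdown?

Complex: the remote team 6/18 = 33.3%, Adjuster 2 9/43 = 20.9% → the remote team
Moderate: the remote team 28/31 = 90.3%, Adjuster 2 33/41 = 80.5% → the remote team
Overall: the remote team 34/49 = 69.4%, Adjuster 2 42/84 = 50.0% → the remote team
The remote team wins overall and in every claim group — no reversal.

No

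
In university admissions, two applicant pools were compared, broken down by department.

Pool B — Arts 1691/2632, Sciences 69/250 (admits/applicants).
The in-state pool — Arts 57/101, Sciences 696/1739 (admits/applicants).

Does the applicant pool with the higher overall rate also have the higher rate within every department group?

No

Arts: Pool B 1691/2632 = 64.2%, the in-state pool 57/101 = 56.4% → Pool B
Sciences: Pool B 69/250 = 27.6%, the in-state pool 696/1739 = 40.0% → the in-state pool
Overall: Pool B 1760/2882 = 61.1%, the in-state pool 753/1840 = 40.9% → Pool B
Neither sweeps: Pool B wins 1 of 2 groups, the in-state pool wins 1. Pool B wins overall but not every group — no Simpson reversal.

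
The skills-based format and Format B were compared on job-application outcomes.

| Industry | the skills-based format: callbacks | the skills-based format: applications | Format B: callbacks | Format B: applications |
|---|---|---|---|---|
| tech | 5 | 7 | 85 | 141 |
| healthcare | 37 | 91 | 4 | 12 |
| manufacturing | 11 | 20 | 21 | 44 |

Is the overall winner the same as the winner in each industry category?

Tech: the skills-based format 5/7 = 71.4%, Format B 85/141 = 60.3% → the skills-based format
Healthcare: the skills-based format 37/91 = 40.7%, Format B 4/12 = 33.3% → the skills-based format
Manufacturing: the skills-based format 11/20 = 55.0%, Format B 21/44 = 47.7% → the skills-based format
Overall: the skills-based format 53/118 = 44.9%, Format B 110/197 = 55.8% → Format B
The skills-based format wins each industry group but Format B wins overall — the comparison reverses. The skills-based format's applications skew toward healthcare, which has a lower base rate.

No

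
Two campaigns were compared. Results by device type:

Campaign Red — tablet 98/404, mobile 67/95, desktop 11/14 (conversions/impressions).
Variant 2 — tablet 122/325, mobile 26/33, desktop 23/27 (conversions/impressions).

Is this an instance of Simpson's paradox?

No

Tablet: Campaign Red 98/404 = 24.3%, Variant 2 122/325 = 37.5% → Variant 2
Mobile: Campaign Red 67/95 = 70.5%, Variant 2 26/33 = 78.8% → Variant 2
Desktop: Campaign Red 11/14 = 78.6%, Variant 2 23/27 = 85.2% → Variant 2
Overall: Campaign Red 176/513 = 34.3%, Variant 2 171/385 = 44.4% → Variant 2
Variant 2 wins overall and in every device group — no reversal.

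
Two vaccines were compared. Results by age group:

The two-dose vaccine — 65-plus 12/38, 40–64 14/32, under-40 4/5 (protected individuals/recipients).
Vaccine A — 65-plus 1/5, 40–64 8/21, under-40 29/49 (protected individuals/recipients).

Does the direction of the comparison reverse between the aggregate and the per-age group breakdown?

Yes

65-plus: the two-dose vaccine 12/38 = 31.6%, Vaccine A 1/5 = 20.0% → the two-dose vaccine
40–64: the two-dose vaccine 14/32 = 43.8%, Vaccine A 8/21 = 38.1% → the two-dose vaccine
Under-40: the two-dose vaccine 4/5 = 80.0%, Vaccine A 29/49 = 59.2% → the two-dose vaccine
Overall: the two-dose vaccine 30/75 = 40.0%, Vaccine A 38/75 = 50.7% → Vaccine A
The two-dose vaccine wins each age group but Vaccine A wins overall — the comparison reverses. The two-dose vaccine's recipients skew toward 65-plus, which has a lower base rate.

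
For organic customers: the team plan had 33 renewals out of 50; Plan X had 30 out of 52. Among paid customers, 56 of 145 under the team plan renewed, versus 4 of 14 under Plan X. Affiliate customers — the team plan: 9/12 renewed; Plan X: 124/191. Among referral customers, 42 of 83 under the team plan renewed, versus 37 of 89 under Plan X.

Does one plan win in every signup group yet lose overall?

Yes

Organic: the team plan 33/50 = 66.0%, Plan X 30/52 = 57.7% → the team plan
Paid: the team plan 56/145 = 38.6%, Plan X 4/14 = 28.6% → the team plan
Affiliate: the team plan 9/12 = 75.0%, Plan X 124/191 = 64.9% → the team plan
Referral: the team plan 42/83 = 50.6%, Plan X 37/89 = 41.6% → the team plan
Overall: the team plan 140/290 = 48.3%, Plan X 195/346 = 56.4% → Plan X
The team plan wins each signup group but Plan X wins overall — the comparison reverses. The team plan's customers skew toward paid, which has a lower base rate.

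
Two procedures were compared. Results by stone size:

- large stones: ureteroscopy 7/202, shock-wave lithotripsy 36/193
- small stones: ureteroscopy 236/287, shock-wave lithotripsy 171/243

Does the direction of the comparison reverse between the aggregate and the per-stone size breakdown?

Large stones: ureteroscopy 7/202 = 3.5%, shock-wave lithotripsy 36/193 = 18.7% → shock-wave lithotripsy
Small stones: ureteroscopy 236/287 = 82.2%, shock-wave lithotripsy 171/243 = 70.4% → ureteroscopy
Overall: ureteroscopy 243/489 = 49.7%, shock-wave lithotripsy 207/436 = 47.5% → ureteroscopy
Neither sweeps: ureteroscopy wins 1 of 2 groups, shock-wave lithotripsy wins 1. Ureteroscopy wins overall but not every group — no Simpson reversal.

No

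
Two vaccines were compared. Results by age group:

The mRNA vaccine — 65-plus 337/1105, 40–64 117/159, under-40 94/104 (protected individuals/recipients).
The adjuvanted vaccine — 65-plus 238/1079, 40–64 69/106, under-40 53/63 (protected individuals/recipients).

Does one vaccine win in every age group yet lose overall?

65-plus: the mRNA vaccine 337/1105 = 30.5%, the adjuvanted vaccine 238/1079 = 22.1% → the mRNA vaccine
40–64: the mRNA vaccine 117/159 = 73.6%, the adjuvanted vaccine 69/106 = 65.1% → the mRNA vaccine
Under-40: the mRNA vaccine 94/104 = 90.4%, the adjuvanted vaccine 53/63 = 84.1% → the mRNA vaccine
Overall: the mRNA vaccine 548/1368 = 40.1%, the adjuvanted vaccine 360/1248 = 28.8% → the mRNA vaccine
The mRNA vaccine wins overall and in every age group — no reversal.

No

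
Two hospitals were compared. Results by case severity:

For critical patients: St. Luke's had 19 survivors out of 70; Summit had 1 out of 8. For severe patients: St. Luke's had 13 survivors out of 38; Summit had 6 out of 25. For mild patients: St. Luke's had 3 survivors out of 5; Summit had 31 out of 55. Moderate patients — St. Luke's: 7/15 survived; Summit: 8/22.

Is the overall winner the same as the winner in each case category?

Critical: St. Luke's 19/70 = 27.1%, Summit 1/8 = 12.5% → St. Luke's
Severe: St. Luke's 13/38 = 34.2%, Summit 6/25 = 24.0% → St. Luke's
Mild: St. Luke's 3/5 = 60.0%, Summit 31/55 = 56.4% → St. Luke's
Moderate: St. Luke's 7/15 = 46.7%, Summit 8/22 = 36.4% → St. Luke's
Overall: St. Luke's 42/128 = 32.8%, Summit 46/110 = 41.8% → Summit
St. Luke's wins each case group but Summit wins overall — the comparison reverses. St. Luke's's patients skew toward critical, which has a lower base rate.

No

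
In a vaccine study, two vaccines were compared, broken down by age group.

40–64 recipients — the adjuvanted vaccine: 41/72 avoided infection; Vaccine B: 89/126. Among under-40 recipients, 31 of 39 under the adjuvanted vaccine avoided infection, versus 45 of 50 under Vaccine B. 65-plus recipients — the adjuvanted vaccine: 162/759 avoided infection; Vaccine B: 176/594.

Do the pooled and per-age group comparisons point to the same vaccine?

40–64: the adjuvanted vaccine 41/72 = 56.9%, Vaccine B 89/126 = 70.6% → Vaccine B
Under-40: the adjuvanted vaccine 31/39 = 79.5%, Vaccine B 45/50 = 90.0% → Vaccine B
65-plus: the adjuvanted vaccine 162/759 = 21.3%, Vaccine B 176/594 = 29.6% → Vaccine B
Overall: the adjuvanted vaccine 234/870 = 26.9%, Vaccine B 310/770 = 40.3% → Vaccine B
Vaccine B wins overall and in every age group — no reversal.

Yes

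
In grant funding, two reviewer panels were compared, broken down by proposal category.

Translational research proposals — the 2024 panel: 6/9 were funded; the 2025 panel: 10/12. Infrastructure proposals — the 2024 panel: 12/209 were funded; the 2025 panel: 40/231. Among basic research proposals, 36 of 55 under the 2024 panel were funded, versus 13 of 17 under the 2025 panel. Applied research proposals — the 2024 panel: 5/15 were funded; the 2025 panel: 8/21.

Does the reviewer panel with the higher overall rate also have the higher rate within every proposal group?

Translational research: the 2024 panel 6/9 = 66.7%, the 2025 panel 10/12 = 83.3% → the 2025 panel
Infrastructure: the 2024 panel 12/209 = 5.7%, the 2025 panel 40/231 = 17.3% → the 2025 panel
Basic research: the 2024 panel 36/55 = 65.5%, the 2025 panel 13/17 = 76.5% → the 2025 panel
Applied research: the 2024 panel 5/15 = 33.3%, the 2025 panel 8/21 = 38.1% → the 2025 panel
Overall: the 2024 panel 59/288 = 20.5%, the 2025 panel 71/281 = 25.3% → the 2025 panel
The 2025 panel wins overall and in every proposal group — no reversal.

Yes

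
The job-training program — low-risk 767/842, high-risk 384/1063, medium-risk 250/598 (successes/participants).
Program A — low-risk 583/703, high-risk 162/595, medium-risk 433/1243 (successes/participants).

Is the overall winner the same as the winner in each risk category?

Low-risk: the job-training program 767/842 = 91.1%, Program A 583/703 = 82.9% → the job-training program
High-risk: the job-training program 384/1063 = 36.1%, Program A 162/595 = 27.2% → the job-training program
Medium-risk: the job-training program 250/598 = 41.8%, Program A 433/1243 = 34.8% → the job-training program
Overall: the job-training program 1401/2503 = 56.0%, Program A 1178/2541 = 46.4% → the job-training program
The job-training program wins overall and in every risk group — no reversal.

Yes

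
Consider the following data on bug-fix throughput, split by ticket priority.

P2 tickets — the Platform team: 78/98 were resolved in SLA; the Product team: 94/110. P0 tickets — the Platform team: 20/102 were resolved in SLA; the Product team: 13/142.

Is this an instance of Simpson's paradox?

No

P2: the Platform team 78/98 = 79.6%, the Product team 94/110 = 85.5% → the Product team
P0: the Platform team 20/102 = 19.6%, the Product team 13/142 = 9.2% → the Platform team
Overall: the Platform team 98/200 = 49.0%, the Product team 107/252 = 42.5% → the Platform team
Neither sweeps: the Platform team wins 1 of 2 groups, the Product team wins 1. The Platform team wins overall but not every group — no Simpson reversal.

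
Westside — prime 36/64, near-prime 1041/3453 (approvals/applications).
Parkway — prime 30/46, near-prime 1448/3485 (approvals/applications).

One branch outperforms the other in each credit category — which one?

Parkway

Prime: Westside 36/64 = 56.2%, Parkway 30/46 = 65.2% → Parkway
Near-prime: Westside 1041/3453 = 30.1%, Parkway 1448/3485 = 41.5% → Parkway
Parkway has the higher rate in both groups.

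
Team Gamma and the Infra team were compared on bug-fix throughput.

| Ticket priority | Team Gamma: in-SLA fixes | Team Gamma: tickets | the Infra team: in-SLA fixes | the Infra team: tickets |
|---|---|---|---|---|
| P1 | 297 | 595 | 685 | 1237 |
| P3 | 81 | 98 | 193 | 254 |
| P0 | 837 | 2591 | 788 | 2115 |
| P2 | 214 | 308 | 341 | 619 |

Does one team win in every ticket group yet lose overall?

P1: Team Gamma 297/595 = 49.9%, the Infra team 685/1237 = 55.4% → the Infra team
P3: Team Gamma 81/98 = 82.7%, the Infra team 193/254 = 76.0% → Team Gamma
P0: Team Gamma 837/2591 = 32.3%, the Infra team 788/2115 = 37.3% → the Infra team
P2: Team Gamma 214/308 = 69.5%, the Infra team 341/619 = 55.1% → Team Gamma
Overall: Team Gamma 1429/3592 = 39.8%, the Infra team 2007/4225 = 47.5% → the Infra team
Neither sweeps: Team Gamma wins 2 of 4 groups, the Infra team wins 2. The Infra team wins overall but not every group — no Simpson reversal.

No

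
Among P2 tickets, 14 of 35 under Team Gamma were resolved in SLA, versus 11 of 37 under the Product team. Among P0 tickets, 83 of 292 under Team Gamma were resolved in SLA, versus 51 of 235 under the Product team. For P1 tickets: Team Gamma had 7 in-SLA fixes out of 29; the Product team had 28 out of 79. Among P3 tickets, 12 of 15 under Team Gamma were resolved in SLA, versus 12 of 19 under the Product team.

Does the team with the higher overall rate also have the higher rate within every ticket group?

P2: Team Gamma 14/35 = 40.0%, the Product team 11/37 = 29.7% → Team Gamma
P0: Team Gamma 83/292 = 28.4%, the Product team 51/235 = 21.7% → Team Gamma
P1: Team Gamma 7/29 = 24.1%, the Product team 28/79 = 35.4% → the Product team
P3: Team Gamma 12/15 = 80.0%, the Product team 12/19 = 63.2% → Team Gamma
Overall: Team Gamma 116/371 = 31.3%, the Product team 102/370 = 27.6% → Team Gamma
Neither sweeps: Team Gamma wins 3 of 4 groups, the Product team wins 1. Team Gamma wins overall but not every group — no Simpson reversal.

No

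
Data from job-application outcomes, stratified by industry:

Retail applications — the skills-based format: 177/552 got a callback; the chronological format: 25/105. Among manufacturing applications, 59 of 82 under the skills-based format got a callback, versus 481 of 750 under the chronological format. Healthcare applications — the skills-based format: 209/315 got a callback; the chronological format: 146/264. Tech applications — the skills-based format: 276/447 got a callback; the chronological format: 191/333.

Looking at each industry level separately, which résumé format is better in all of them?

the skills-based format

Retail: the skills-based format 177/552 = 32.1%, the chronological format 25/105 = 23.8% → the skills-based format
Manufacturing: the skills-based format 59/82 = 72.0%, the chronological format 481/750 = 64.1% → the skills-based format
Healthcare: the skills-based format 209/315 = 66.3%, the chronological format 146/264 = 55.3% → the skills-based format
Tech: the skills-based format 276/447 = 61.7%, the chronological format 191/333 = 57.4% → the skills-based format
The skills-based format has the higher rate in all 4 groups.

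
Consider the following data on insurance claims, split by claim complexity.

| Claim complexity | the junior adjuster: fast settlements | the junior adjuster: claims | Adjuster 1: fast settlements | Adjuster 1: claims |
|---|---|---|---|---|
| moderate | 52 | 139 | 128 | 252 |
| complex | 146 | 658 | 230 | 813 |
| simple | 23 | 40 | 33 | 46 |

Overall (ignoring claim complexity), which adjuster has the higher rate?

Adjuster 1

Moderate: the junior adjuster 52/139 = 37.4%, Adjuster 1 128/252 = 50.8% → Adjuster 1
Complex: the junior adjuster 146/658 = 22.2%, Adjuster 1 230/813 = 28.3% → Adjuster 1
Simple: the junior adjuster 23/40 = 57.5%, Adjuster 1 33/46 = 71.7% → Adjuster 1
Overall: the junior adjuster 221/837 = 26.4%, Adjuster 1 391/1111 = 35.2% → Adjuster 1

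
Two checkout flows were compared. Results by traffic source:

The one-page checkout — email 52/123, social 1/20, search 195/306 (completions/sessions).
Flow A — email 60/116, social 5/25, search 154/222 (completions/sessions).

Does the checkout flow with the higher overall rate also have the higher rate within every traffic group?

Email: the one-page checkout 52/123 = 42.3%, Flow A 60/116 = 51.7% → Flow A
Social: the one-page checkout 1/20 = 5.0%, Flow A 5/25 = 20.0% → Flow A
Search: the one-page checkout 195/306 = 63.7%, Flow A 154/222 = 69.4% → Flow A
Overall: the one-page checkout 248/449 = 55.2%, Flow A 219/363 = 60.3% → Flow A
Flow A wins overall and in every traffic group — no reversal.

Yes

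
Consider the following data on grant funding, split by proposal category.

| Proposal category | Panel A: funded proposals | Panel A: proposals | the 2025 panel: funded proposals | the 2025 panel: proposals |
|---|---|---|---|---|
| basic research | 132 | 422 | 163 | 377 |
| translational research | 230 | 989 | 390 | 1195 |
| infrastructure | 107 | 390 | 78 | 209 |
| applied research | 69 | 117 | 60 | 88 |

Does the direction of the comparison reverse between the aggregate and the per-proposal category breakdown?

No

Basic research: Panel A 132/422 = 31.3%, the 2025 panel 163/377 = 43.2% → the 2025 panel
Translational research: Panel A 230/989 = 23.3%, the 2025 panel 390/1195 = 32.6% → the 2025 panel
Infrastructure: Panel A 107/390 = 27.4%, the 2025 panel 78/209 = 37.3% → the 2025 panel
Applied research: Panel A 69/117 = 59.0%, the 2025 panel 60/88 = 68.2% → the 2025 panel
Overall: Panel A 538/1918 = 28.1%, the 2025 panel 691/1869 = 37.0% → the 2025 panel
The 2025 panel wins overall and in every proposal group — no reversal.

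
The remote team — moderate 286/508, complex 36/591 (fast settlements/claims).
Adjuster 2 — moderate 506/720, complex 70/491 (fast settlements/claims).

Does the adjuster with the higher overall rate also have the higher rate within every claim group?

Yes

Moderate: the remote team 286/508 = 56.3%, Adjuster 2 506/720 = 70.3% → Adjuster 2
Complex: the remote team 36/591 = 6.1%, Adjuster 2 70/491 = 14.3% → Adjuster 2
Overall: the remote team 322/1099 = 29.3%, Adjuster 2 576/1211 = 47.6% → Adjuster 2
Adjuster 2 wins overall and in every claim group — no reversal.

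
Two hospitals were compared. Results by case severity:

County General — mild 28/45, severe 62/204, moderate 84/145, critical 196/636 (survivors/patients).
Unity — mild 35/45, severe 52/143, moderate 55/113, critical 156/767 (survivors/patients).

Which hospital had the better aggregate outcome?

Mild: County General 28/45 = 62.2%, Unity 35/45 = 77.8% → Unity
Severe: County General 62/204 = 30.4%, Unity 52/143 = 36.4% → Unity
Moderate: County General 84/145 = 57.9%, Unity 55/113 = 48.7% → County General
Critical: County General 196/636 = 30.8%, Unity 156/767 = 20.3% → County General
Overall: County General 370/1030 = 35.9%, Unity 298/1068 = 27.9% → County General
(Neither sweeps every case group, but County General has the higher pooled rate.)

County General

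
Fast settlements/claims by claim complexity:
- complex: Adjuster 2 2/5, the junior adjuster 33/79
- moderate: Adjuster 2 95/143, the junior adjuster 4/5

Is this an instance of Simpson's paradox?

Complex: Adjuster 2 2/5 = 40.0%, the junior adjuster 33/79 = 41.8% → the junior adjuster
Moderate: Adjuster 2 95/143 = 66.4%, the junior adjuster 4/5 = 80.0% → the junior adjuster
Overall: Adjuster 2 97/148 = 65.5%, the junior adjuster 37/84 = 44.0% → Adjuster 2
The junior adjuster wins each claim group but Adjuster 2 wins overall — the comparison reverses. The junior adjuster's claims skew toward complex, which has a lower base rate.

Yes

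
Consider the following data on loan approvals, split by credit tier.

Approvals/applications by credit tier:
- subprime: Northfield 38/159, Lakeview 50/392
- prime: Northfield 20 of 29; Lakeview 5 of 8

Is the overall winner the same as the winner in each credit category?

Subprime: Northfield 38/159 = 23.9%, Lakeview 50/392 = 12.8% → Northfield
Prime: Northfield 20/29 = 69.0%, Lakeview 5/8 = 62.5% → Northfield
Overall: Northfield 58/188 = 30.9%, Lakeview 55/400 = 13.8% → Northfield
Northfield wins overall and in every credit group — no reversal.

Yes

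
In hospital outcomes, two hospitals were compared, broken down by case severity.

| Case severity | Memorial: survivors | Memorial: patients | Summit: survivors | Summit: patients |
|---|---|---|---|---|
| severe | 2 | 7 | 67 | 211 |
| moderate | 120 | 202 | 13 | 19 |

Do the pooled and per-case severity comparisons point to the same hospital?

No

Severe: Memorial 2/7 = 28.6%, Summit 67/211 = 31.8% → Summit
Moderate: Memorial 120/202 = 59.4%, Summit 13/19 = 68.4% → Summit
Overall: Memorial 122/209 = 58.4%, Summit 80/230 = 34.8% → Memorial
Summit wins each case group but Memorial wins overall — the comparison reverses. Summit's patients skew toward severe, which has a lower base rate.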